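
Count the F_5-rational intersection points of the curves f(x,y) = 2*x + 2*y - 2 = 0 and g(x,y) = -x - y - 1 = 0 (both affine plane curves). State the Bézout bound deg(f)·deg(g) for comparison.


Common zeros: ∅; count = 0; Bézout bound = 1.

deg(f) = 1, deg(g) = 1, so Bézout bound = 1.
Scan x ∈ F_5. For each x, list the y ∈ F_5 with f(x, y) ≡ 0 and those with g(x, y) ≡ 0 (mod 5); the common zeros in that column are the intersection.
  x = 0: f ≡ 0 at y ∈ {1}; g ≡ 0 at y ∈ {4}; common: ∅.
  x = 1: f ≡ 0 at y ∈ {0}; g ≡ 0 at y ∈ {3}; common: ∅.
  x = 2: f ≡ 0 at y ∈ {4}; g ≡ 0 at y ∈ {2}; common: ∅.
  x = 3: f ≡ 0 at y ∈ {3}; g ≡ 0 at y ∈ {1}; common: ∅.
  x = 4: f ≡ 0 at y ∈ {2}; g ≡ 0 at y ∈ {0}; common: ∅.
Collecting: common zeros = ∅, so the count is 0.
Comparison with the Bézout bound: 0 ≤ 1 = deg(f)·deg(g), as expected for curves with no common component (the affine F_5-count falls short of the bound because intersections may lie at infinity, over extension fields, or carry multiplicity).


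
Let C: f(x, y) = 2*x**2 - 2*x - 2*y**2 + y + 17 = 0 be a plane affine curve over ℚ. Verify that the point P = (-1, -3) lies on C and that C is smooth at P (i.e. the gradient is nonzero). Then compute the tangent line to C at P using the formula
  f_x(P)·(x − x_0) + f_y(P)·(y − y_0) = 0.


Tangent line at P: -6*x + 13*y + 33 = 0.

Step 1: f(-1, -3) = 0, so P lies on C.
Step 2: partial derivatives
  f_x(x, y) = 4*x - 2, f_y(x, y) = 1 - 4*y.
  f_x(P) = -6, f_y(P) = 13 (gradient nonzero, so P is smooth).
Step 3: tangent line at P: -6·(x − -1) + 13·(y − -3) = 0.
Expanding: -6*x + 13*y + 33 = 0.


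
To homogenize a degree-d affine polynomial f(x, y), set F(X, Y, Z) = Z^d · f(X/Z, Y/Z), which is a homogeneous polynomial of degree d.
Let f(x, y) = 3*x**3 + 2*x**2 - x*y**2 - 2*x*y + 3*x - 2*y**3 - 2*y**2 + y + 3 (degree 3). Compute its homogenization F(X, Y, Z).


F(X, Y, Z) = 3*X**3 + 2*X**2*Z - X*Y**2 - 2*X*Y*Z + 3*X*Z**2 - 2*Y**3 - 2*Y**2*Z + Y*Z**2 + 3*Z**3

deg(f) = 3.
Substitute x = X/Z, y = Y/Z into f, then multiply by Z^3.
  monomial 3·x^3·y^0 ↦ 3·X^3·Y^0·Z^0.
  monomial 2·x^2·y^0 ↦ 2·X^2·Y^0·Z^1.
  monomial -1·x^1·y^2 ↦ -1·X^1·Y^2·Z^0.
  monomial -2·x^1·y^1 ↦ -2·X^1·Y^1·Z^1.
  monomial 3·x^1·y^0 ↦ 3·X^1·Y^0·Z^2.
  monomial -2·x^0·y^3 ↦ -2·X^0·Y^3·Z^0.
  monomial -2·x^0·y^2 ↦ -2·X^0·Y^2·Z^1.
  monomial 1·x^0·y^1 ↦ 1·X^0·Y^1·Z^2.
  monomial 3·x^0·y^0 ↦ 3·X^0·Y^0·Z^3.
Collecting: F(X, Y, Z) = 3*X**3 + 2*X**2*Z - X*Y**2 - 2*X*Y*Z + 3*X*Z**2 - 2*Y**3 - 2*Y**2*Z + Y*Z**2 + 3*Z**3.


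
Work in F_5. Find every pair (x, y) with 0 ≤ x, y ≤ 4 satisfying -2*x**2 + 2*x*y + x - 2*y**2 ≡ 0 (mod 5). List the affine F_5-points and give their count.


Affine F_5-points: {(0, 0), (1, 2), (1, 4), (3, 0), (3, 3), (4, 2)}; count = 6.

For each of the 25 pairs (x, y) ∈ F_5², evaluate f(x, y) mod 5. Record the zeros.
  x = 0: [0↦0, 1↦3, 2↦2, 3↦2, 4↦3]  zeros at y ∈ {0}
  x = 1: [0↦4, 1↦4, 2↦0, 3↦2, 4↦0]  zeros at y ∈ {2, 4}
  x = 2: [0↦4, 1↦1, 2↦4, 3↦3, 4↦3]  zeros at y ∈ ∅
  x = 3: [0↦0, 1↦4, 2↦4, 3↦0, 4↦2]  zeros at y ∈ {0, 3}
  x = 4: [0↦2, 1↦3, 2↦0, 3↦3, 4↦2]  zeros at y ∈ {2}
Collecting zeros: affine points = {(0, 0), (1, 2), (1, 4), (3, 0), (3, 3), (4, 2)}.
Total count |C(F_5)_aff| = 6.


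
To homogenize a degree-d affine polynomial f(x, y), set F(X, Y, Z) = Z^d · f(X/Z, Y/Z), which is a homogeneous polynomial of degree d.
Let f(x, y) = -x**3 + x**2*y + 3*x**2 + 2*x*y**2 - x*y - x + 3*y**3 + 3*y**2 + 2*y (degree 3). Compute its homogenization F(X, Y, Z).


F(X, Y, Z) = -X**3 + X**2*Y + 3*X**2*Z + 2*X*Y**2 - X*Y*Z - X*Z**2 + 3*Y**3 + 3*Y**2*Z + 2*Y*Z**2

deg(f) = 3.
Substitute x = X/Z, y = Y/Z into f, then multiply by Z^3.
  monomial -1·x^3·y^0 ↦ -1·X^3·Y^0·Z^0.
  monomial 1·x^2·y^1 ↦ 1·X^2·Y^1·Z^0.
  monomial 3·x^2·y^0 ↦ 3·X^2·Y^0·Z^1.
  monomial 2·x^1·y^2 ↦ 2·X^1·Y^2·Z^0.
  monomial -1·x^1·y^1 ↦ -1·X^1·Y^1·Z^1.
  monomial -1·x^1·y^0 ↦ -1·X^1·Y^0·Z^2.
  monomial 3·x^0·y^3 ↦ 3·X^0·Y^3·Z^0.
  monomial 3·x^0·y^2 ↦ 3·X^0·Y^2·Z^1.
  monomial 2·x^0·y^1 ↦ 2·X^0·Y^1·Z^2.
Collecting: F(X, Y, Z) = -X**3 + X**2*Y + 3*X**2*Z + 2*X*Y**2 - X*Y*Z - X*Z**2 + 3*Y**3 + 3*Y**2*Z + 2*Y*Z**2.


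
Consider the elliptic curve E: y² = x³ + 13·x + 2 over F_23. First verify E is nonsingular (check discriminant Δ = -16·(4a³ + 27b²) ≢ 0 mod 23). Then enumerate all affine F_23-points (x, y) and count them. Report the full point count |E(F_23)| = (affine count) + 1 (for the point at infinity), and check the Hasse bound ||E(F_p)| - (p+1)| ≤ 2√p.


Affine points = {(0, 5), (0, 18), (1, 4), (1, 19), (2, 6), (2, 17), (4, 7), (4, 16), (5, 10), (5, 13), (11, 2), (11, 21), (12, 0), (19, 1), (19, 22)}; affine count = 15; |E(F_23)| = 16.

Discriminant check: Δ ∝ 4a³ + 27b² = 4·13³ + 27·2² = 4·2197 + 27·4 ≡ 18 (mod 23). Nonzero ⇒ E is nonsingular.
For each x ∈ F_23, compute rhs = x³ + 13·x + 2 mod 23, then count y ∈ F_23 with y² ≡ rhs.
  x = 0: rhs = 2, matching y values: 5, 18 (2 points).
  x = 1: rhs = 16, matching y values: 4, 19 (2 points).
  x = 2: rhs = 13, matching y values: 6, 17 (2 points).
  x = 3: rhs = 22, matching y values: none (0 points).
  x = 4: rhs = 3, matching y values: 7, 16 (2 points).
  x = 5: rhs = 8, matching y values: 10, 13 (2 points).
  x = 6: rhs = 20, matching y values: none (0 points).
  x = 7: rhs = 22, matching y values: none (0 points).
  x = 8: rhs = 20, matching y values: none (0 points).
  x = 9: rhs = 20, matching y values: none (0 points).
  x = 10: rhs = 5, matching y values: none (0 points).
  x = 11: rhs = 4, matching y values: 2, 21 (2 points).
  x = 12: rhs = 0, matching y values: 0 (1 points).
  x = 13: rhs = 22, matching y values: none (0 points).
  x = 14: rhs = 7, matching y values: none (0 points).
  x = 15: rhs = 7, matching y values: none (0 points).
  x = 16: rhs = 5, matching y values: none (0 points).
  x = 17: rhs = 7, matching y values: none (0 points).
  x = 18: rhs = 19, matching y values: none (0 points).
  x = 19: rhs = 1, matching y values: 1, 22 (2 points).
  x = 20: rhs = 5, matching y values: none (0 points).
  x = 21: rhs = 14, matching y values: none (0 points).
  x = 22: rhs = 11, matching y values: none (0 points).
Total affine count: 15.
Full point count |E(F_23)| = 15 + 1 = 16.
Hasse bound: |16 − (23+1)| = |-8| = 8 ≤ 2√23 ≈ 9.5917 ✓.


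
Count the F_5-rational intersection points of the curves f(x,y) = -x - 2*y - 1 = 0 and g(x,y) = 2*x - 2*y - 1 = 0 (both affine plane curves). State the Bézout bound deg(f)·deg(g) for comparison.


Common zeros: {(0, 2)}; count = 1; Bézout bound = 1.

deg(f) = 1, deg(g) = 1, so Bézout bound = 1.
Scan x ∈ F_5. For each x, list the y ∈ F_5 with f(x, y) ≡ 0 and those with g(x, y) ≡ 0 (mod 5); the common zeros in that column are the intersection.
  x = 0: f ≡ 0 at y ∈ {2}; g ≡ 0 at y ∈ {2}; common: {2}.
  x = 1: f ≡ 0 at y ∈ {4}; g ≡ 0 at y ∈ {3}; common: ∅.
  x = 2: f ≡ 0 at y ∈ {1}; g ≡ 0 at y ∈ {4}; common: ∅.
  x = 3: f ≡ 0 at y ∈ {3}; g ≡ 0 at y ∈ {0}; common: ∅.
  x = 4: f ≡ 0 at y ∈ {0}; g ≡ 0 at y ∈ {1}; common: ∅.
Collecting: common zeros = {(0, 2)}, so the count is 1.
Comparison with the Bézout bound: 1 ≤ 1 = deg(f)·deg(g), as expected for curves with no common component (the bound is attained).


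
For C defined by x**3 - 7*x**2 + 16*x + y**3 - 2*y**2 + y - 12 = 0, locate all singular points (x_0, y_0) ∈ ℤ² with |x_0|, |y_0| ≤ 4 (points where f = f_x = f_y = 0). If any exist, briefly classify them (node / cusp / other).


Singular points: {(2, 1)}; classification: node.

Compute partial derivatives:
  f_x = 3*x**2 - 14*x + 16.
  f_y = 3*y**2 - 4*y + 1.
Scan x_0 ∈ {−4, ..., 4}. For each x_0, f_y(x_0, y) is a polynomial in y; find its integer roots y ∈ {−4, ..., 4}, then test f_x and f at those candidates.
  x = -4: f_y(-4, y) = 3*y**2 - 4*y + 1; vanishes at y ∈ {1}. (-4, 1): f_x = 120 ≠ 0.
  x = -3: f_y(-3, y) = 3*y**2 - 4*y + 1; vanishes at y ∈ {1}. (-3, 1): f_x = 85 ≠ 0.
  x = -2: f_y(-2, y) = 3*y**2 - 4*y + 1; vanishes at y ∈ {1}. (-2, 1): f_x = 56 ≠ 0.
  x = -1: f_y(-1, y) = 3*y**2 - 4*y + 1; vanishes at y ∈ {1}. (-1, 1): f_x = 33 ≠ 0.
  x = 0: f_y(0, y) = 3*y**2 - 4*y + 1; vanishes at y ∈ {1}. (0, 1): f_x = 16 ≠ 0.
  x = 1: f_y(1, y) = 3*y**2 - 4*y + 1; vanishes at y ∈ {1}. (1, 1): f_x = 5 ≠ 0.
  x = 2: f_y(2, y) = 3*y**2 - 4*y + 1; vanishes at y ∈ {1}. (2, 1): f_x = 0, f = 0 — SINGULAR.
  x = 3: f_y(3, y) = 3*y**2 - 4*y + 1; vanishes at y ∈ {1}. (3, 1): f_x = 1 ≠ 0.
  x = 4: f_y(4, y) = 3*y**2 - 4*y + 1; vanishes at y ∈ {1}. (4, 1): f_x = 8 ≠ 0.
Only singular point on the grid: (2, 1).
Classify: substitute x = 2 + u, y = 1 + v and expand: f = u**3 - u**2 + v**3 + v**2.
No constant or linear terms (consistent with a singular point). Quadratic part: -u**2 + v**2. Cubic part: u**3 + v**3.
The quadratic part v**2 - u**2 = (v − u)(v + u) splits into two distinct linear factors, so there are two distinct tangent lines y − 1 = ±(x − 2) — this is a node (ordinary double point).
Classification: node.


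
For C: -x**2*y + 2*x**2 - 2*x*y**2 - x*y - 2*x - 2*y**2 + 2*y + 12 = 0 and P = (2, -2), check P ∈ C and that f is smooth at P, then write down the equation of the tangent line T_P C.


Tangent line at P: 8*x + 20*y + 24 = 0.

Step 1: f(2, -2) = 0, so P lies on C.
Step 2: partial derivatives
  f_x(x, y) = -2*x*y + 4*x - 2*y**2 - y - 2, f_y(x, y) = -x**2 - 4*x*y - x - 4*y + 2.
  f_x(P) = 8, f_y(P) = 20 (gradient nonzero, so P is smooth).
Step 3: tangent line at P: 8·(x − 2) + 20·(y − -2) = 0.
Expanding: 8*x + 20*y + 24 = 0.


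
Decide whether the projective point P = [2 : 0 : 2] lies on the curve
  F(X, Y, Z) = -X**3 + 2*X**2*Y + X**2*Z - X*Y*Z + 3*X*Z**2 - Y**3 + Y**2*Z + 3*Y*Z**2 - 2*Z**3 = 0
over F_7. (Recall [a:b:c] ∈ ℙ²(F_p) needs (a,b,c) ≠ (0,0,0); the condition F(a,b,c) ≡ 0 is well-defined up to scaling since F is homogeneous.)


F(2,0,2) ≡ 1 (mod 7); P is NOT on the curve.

Evaluate F(2, 0, 2) term-by-term (mod 7).
  -X**3 ↦ -1·8·1·1 = -8
  2*X**2*Y ↦ 2·4·0·1 = 0
  X**2*Z ↦ 1·4·1·2 = 8
  -X*Y*Z ↦ -1·2·0·2 = 0
  3*X*Z**2 ↦ 3·2·1·4 = 24
  -Y**3 ↦ -1·1·0·1 = 0
  Y**2*Z ↦ 1·1·0·2 = 0
  3*Y*Z**2 ↦ 3·1·0·4 = 0
  -2*Z**3 ↦ -2·1·1·8 = -16
Sum: F(2, 0, 2) = (-8) + (0) + (8) + (0) + (24) + (0) + (0) + (0) + (-16) = 8.
Reducing mod 7: 8 ≡ 1 (mod 7).
Since F(a, b, c) ≡ 1 ≠ 0 (mod 7), P does NOT lie on the curve.


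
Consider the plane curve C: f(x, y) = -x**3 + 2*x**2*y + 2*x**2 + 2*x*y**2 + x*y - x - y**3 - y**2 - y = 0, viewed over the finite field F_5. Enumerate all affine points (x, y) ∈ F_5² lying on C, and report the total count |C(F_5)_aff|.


Affine F_5-points: {(0, 0), (1, 0), (1, 2), (1, 4), (2, 2), (2, 3), (3, 2), (4, 1), (4, 3)}; count = 9.

For each of the 25 pairs (x, y) ∈ F_5², evaluate f(x, y) mod 5. Record the zeros.
  x = 0: [0↦0, 1↦2, 2↦1, 3↦1, 4↦1]  zeros at y ∈ {0}
  x = 1: [0↦0, 1↦2, 2↦0, 3↦3, 4↦0]  zeros at y ∈ {0, 2, 4}
  x = 2: [0↦3, 1↦4, 2↦0, 3↦0, 4↦3]  zeros at y ∈ {2, 3}
  x = 3: [0↦3, 1↦2, 2↦0, 3↦1, 4↦4]  zeros at y ∈ {2}
  x = 4: [0↦4, 1↦0, 2↦4, 3↦0, 4↦2]  zeros at y ∈ {1, 3}
Collecting zeros: affine points = {(0, 0), (1, 0), (1, 2), (1, 4), (2, 2), (2, 3), (3, 2), (4, 1), (4, 3)}.
Total count |C(F_5)_aff| = 9.


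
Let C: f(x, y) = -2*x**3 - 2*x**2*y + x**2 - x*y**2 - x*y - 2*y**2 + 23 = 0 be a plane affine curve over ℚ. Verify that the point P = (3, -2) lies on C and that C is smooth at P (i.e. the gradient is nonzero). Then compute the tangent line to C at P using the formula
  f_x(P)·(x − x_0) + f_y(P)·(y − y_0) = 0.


Tangent line at P: -26*x - y + 76 = 0.

Step 1: f(3, -2) = 0, so P lies on C.
Step 2: partial derivatives
  f_x(x, y) = -6*x**2 - 4*x*y + 2*x - y**2 - y, f_y(x, y) = -2*x**2 - 2*x*y - x - 4*y.
  f_x(P) = -26, f_y(P) = -1 (gradient nonzero, so P is smooth).
Step 3: tangent line at P: -26·(x − 3) + -1·(y − -2) = 0.
Expanding: -26*x - y + 76 = 0.


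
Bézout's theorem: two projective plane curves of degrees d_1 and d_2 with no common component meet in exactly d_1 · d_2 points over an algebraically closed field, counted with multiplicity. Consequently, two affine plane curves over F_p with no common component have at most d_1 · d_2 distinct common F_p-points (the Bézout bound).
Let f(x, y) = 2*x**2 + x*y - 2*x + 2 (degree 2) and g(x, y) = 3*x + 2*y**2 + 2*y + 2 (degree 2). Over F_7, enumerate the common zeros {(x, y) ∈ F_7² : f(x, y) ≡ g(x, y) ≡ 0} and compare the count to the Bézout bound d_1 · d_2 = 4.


Common zeros: ∅; count = 0; Bézout bound = 4.

deg(f) = 2, deg(g) = 2, so Bézout bound = 4.
Scan x ∈ F_7. For each x, list the y ∈ F_7 with f(x, y) ≡ 0 and those with g(x, y) ≡ 0 (mod 7); the common zeros in that column are the intersection.
  x = 0: f ≡ 0 at y ∈ ∅; g ≡ 0 at y ∈ {2, 4}; common: ∅.
  x = 1: f ≡ 0 at y ∈ {5}; g ≡ 0 at y ∈ ∅; common: ∅.
  x = 2: f ≡ 0 at y ∈ {4}; g ≡ 0 at y ∈ ∅; common: ∅.
  x = 3: f ≡ 0 at y ∈ {0}; g ≡ 0 at y ∈ {3}; common: ∅.
  x = 4: f ≡ 0 at y ∈ {4}; g ≡ 0 at y ∈ {0, 6}; common: ∅.
  x = 5: f ≡ 0 at y ∈ {0}; g ≡ 0 at y ∈ {1, 5}; common: ∅.
  x = 6: f ≡ 0 at y ∈ {6}; g ≡ 0 at y ∈ ∅; common: ∅.
Collecting: common zeros = ∅, so the count is 0.
Comparison with the Bézout bound: 0 ≤ 4 = deg(f)·deg(g), as expected for curves with no common component (the affine F_7-count falls short of the bound because intersections may lie at infinity, over extension fields, or carry multiplicity).


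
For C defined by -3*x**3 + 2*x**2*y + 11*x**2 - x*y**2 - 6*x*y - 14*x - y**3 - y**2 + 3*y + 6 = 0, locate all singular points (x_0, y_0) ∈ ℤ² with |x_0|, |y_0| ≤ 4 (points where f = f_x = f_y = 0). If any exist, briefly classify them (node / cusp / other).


Singular points: {(1, -1)}; classification: cusp.

Compute partial derivatives:
  f_x = -9*x**2 + 4*x*y + 22*x - y**2 - 6*y - 14.
  f_y = 2*x**2 - 2*x*y - 6*x - 3*y**2 - 2*y + 3.
Scan x_0 ∈ {−4, ..., 4}. For each x_0, f_y(x_0, y) is a polynomial in y; find its integer roots y ∈ {−4, ..., 4}, then test f_x and f at those candidates.
  x = -4: f_y(-4, y) = -3*y**2 + 6*y + 59; no integer root y with |y| ≤ 4.
  x = -3: f_y(-3, y) = -3*y**2 + 4*y + 39; vanishes at y ∈ {-3}. (-3, -3): f_x = -116 ≠ 0.
  x = -2: f_y(-2, y) = -3*y**2 + 2*y + 23; no integer root y with |y| ≤ 4.
  x = -1: f_y(-1, y) = 11 - 3*y**2; no integer root y with |y| ≤ 4.
  x = 0: f_y(0, y) = -3*y**2 - 2*y + 3; no integer root y with |y| ≤ 4.
  x = 1: f_y(1, y) = -3*y**2 - 4*y - 1; vanishes at y ∈ {-1}. (1, -1): f_x = 0, f = 0 — SINGULAR.
  x = 2: f_y(2, y) = -3*y**2 - 6*y - 1; no integer root y with |y| ≤ 4.
  x = 3: f_y(3, y) = -3*y**2 - 8*y + 3; vanishes at y ∈ {-3}. (3, -3): f_x = -56 ≠ 0.
  x = 4: f_y(4, y) = -3*y**2 - 10*y + 11; no integer root y with |y| ≤ 4.
Only singular point on the grid: (1, -1).
Classify: substitute x = 1 + u, y = -1 + v and expand: f = -3*u**3 + 2*u**2*v - u*v**2 - v**3 + v**2.
No constant or linear terms (consistent with a singular point). Quadratic part: v**2. Cubic part: -3*u**3 + 2*u**2*v - u*v**2 - v**3.
The quadratic part v**2 is a perfect square, so there is a single (double) tangent line v = 0, i.e. y = -1. Restricting the cubic part to that line (v = 0) leaves -3*u**3 ≠ 0, so f is not divisible by v and the branch is v² ≈ 3*u**3 to lowest order — this is a cusp.
Classification: cusp.


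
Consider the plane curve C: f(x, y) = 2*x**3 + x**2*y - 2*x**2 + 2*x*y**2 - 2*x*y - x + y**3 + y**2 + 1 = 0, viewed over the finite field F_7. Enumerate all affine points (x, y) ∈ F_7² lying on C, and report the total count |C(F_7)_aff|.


Affine F_7-points: {(1, 0), (2, 0), (2, 2), (3, 3), (4, 5), (5, 0), (6, 6)}; count = 7.

For each of the 49 pairs (x, y) ∈ F_7², evaluate f(x, y) mod 7. Record the zeros.
  x = 0: [0↦1, 1↦3, 2↦6, 3↦2, 4↦4, 5↦4, 6↦1]  zeros at y ∈ ∅
  x = 1: [0↦0, 1↦3, 2↦4, 3↦2, 4↦3, 5↦6, 6↦3]  zeros at y ∈ {0}
  x = 2: [0↦0, 1↦6, 2↦0, 3↦2, 4↦4, 5↦5, 6↦4]  zeros at y ∈ {0, 2}
  x = 3: [0↦6, 1↦3, 2↦6, 3↦0, 4↦5, 5↦6, 6↦2]  zeros at y ∈ {3}
  x = 4: [0↦2, 1↦6, 2↦6, 3↦1, 4↦4, 5↦0, 6↦2]  zeros at y ∈ {5}
  x = 5: [0↦0, 1↦6, 2↦5, 3↦3, 4↦6, 5↦6, 6↦2]  zeros at y ∈ {0}
  x = 6: [0↦5, 1↦1, 2↦1, 3↦4, 4↦2, 5↦1, 6↦0]  zeros at y ∈ {6}
Collecting zeros: affine points = {(1, 0), (2, 0), (2, 2), (3, 3), (4, 5), (5, 0), (6, 6)}.
Total count |C(F_7)_aff| = 7.


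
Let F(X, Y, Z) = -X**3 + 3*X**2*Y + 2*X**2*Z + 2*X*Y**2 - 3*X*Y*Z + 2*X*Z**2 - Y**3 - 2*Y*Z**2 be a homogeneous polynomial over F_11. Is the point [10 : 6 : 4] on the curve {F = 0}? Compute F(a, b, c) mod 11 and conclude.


F(10,6,4) ≡ 5 (mod 11); P is NOT on the curve.

Evaluate F(10, 6, 4) term-by-term (mod 11).
  -X**3 ↦ -1·1000·1·1 = -1000
  3*X**2*Y ↦ 3·100·6·1 = 1800
  2*X**2*Z ↦ 2·100·1·4 = 800
  2*X*Y**2 ↦ 2·10·36·1 = 720
  -3*X*Y*Z ↦ -3·10·6·4 = -720
  2*X*Z**2 ↦ 2·10·1·16 = 320
  -Y**3 ↦ -1·1·216·1 = -216
  -2*Y*Z**2 ↦ -2·1·6·16 = -192
Sum: F(10, 6, 4) = (-1000) + (1800) + (800) + (720) + (-720) + (320) + (-216) + (-192) = 1512.
Reducing mod 11: 1512 ≡ 5 (mod 11).
Since F(a, b, c) ≡ 5 ≠ 0 (mod 11), P does NOT lie on the curve.


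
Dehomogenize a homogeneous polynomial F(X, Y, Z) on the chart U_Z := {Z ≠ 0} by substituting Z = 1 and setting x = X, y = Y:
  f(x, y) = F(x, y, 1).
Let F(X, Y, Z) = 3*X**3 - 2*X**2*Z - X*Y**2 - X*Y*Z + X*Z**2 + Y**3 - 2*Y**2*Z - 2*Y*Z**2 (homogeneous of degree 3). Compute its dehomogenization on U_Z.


f(x, y) = 3*x**3 - 2*x**2 - x*y**2 - x*y + x + y**3 - 2*y**2 - 2*y

On U_Z we set Z = 1. Each monomial c·X^i·Y^j·Z^k in F becomes c·x^i·y^j·1^k = c·x^i·y^j.
Substituting Z = 1: F(X, Y, 1) = 3*x**3 - 2*x**2 - x*y**2 - x*y + x + y**3 - 2*y**2 - 2*y.
Note: deg(f) ≤ deg(F) = 3; strict inequality happens when F is divisible by Z (lost terms).


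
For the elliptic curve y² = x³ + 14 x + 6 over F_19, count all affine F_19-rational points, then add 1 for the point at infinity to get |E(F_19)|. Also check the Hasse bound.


Affine points = {(0, 5), (0, 14), (2, 2), (2, 17), (5, 7), (5, 12), (9, 5), (9, 14), (10, 5), (10, 14), (11, 3), (11, 16), (14, 1), (14, 18), (15, 0)}; affine count = 15; |E(F_19)| = 16.

Discriminant check: Δ ∝ 4a³ + 27b² = 4·14³ + 27·6² = 4·2744 + 27·36 ≡ 16 (mod 19). Nonzero ⇒ E is nonsingular.
For each x ∈ F_19, compute rhs = x³ + 14·x + 6 mod 19, then count y ∈ F_19 with y² ≡ rhs.
  x = 0: rhs = 6, matching y values: 5, 14 (2 points).
  x = 1: rhs = 2, matching y values: none (0 points).
  x = 2: rhs = 4, matching y values: 2, 17 (2 points).
  x = 3: rhs = 18, matching y values: none (0 points).
  x = 4: rhs = 12, matching y values: none (0 points).
  x = 5: rhs = 11, matching y values: 7, 12 (2 points).
  x = 6: rhs = 2, matching y values: none (0 points).
  x = 7: rhs = 10, matching y values: none (0 points).
  x = 8: rhs = 3, matching y values: none (0 points).
  x = 9: rhs = 6, matching y values: 5, 14 (2 points).
  x = 10: rhs = 6, matching y values: 5, 14 (2 points).
  x = 11: rhs = 9, matching y values: 3, 16 (2 points).
  x = 12: rhs = 2, matching y values: none (0 points).
  x = 13: rhs = 10, matching y values: none (0 points).
  x = 14: rhs = 1, matching y values: 1, 18 (2 points).
  x = 15: rhs = 0, matching y values: 0 (1 points).
  x = 16: rhs = 13, matching y values: none (0 points).
  x = 17: rhs = 8, matching y values: none (0 points).
  x = 18: rhs = 10, matching y values: none (0 points).
Total affine count: 15.
Full point count |E(F_19)| = 15 + 1 = 16.
Hasse bound: |16 − (19+1)| = |-4| = 4 ≤ 2√19 ≈ 8.7178 ✓.


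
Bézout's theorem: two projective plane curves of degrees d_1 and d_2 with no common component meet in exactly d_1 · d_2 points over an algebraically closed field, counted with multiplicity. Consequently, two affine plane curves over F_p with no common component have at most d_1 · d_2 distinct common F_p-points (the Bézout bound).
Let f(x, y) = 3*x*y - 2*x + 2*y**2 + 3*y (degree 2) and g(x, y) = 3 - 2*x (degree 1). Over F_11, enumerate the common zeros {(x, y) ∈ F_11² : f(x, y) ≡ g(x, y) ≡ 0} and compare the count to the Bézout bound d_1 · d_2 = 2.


Common zeros: ∅; count = 0; Bézout bound = 2.

deg(f) = 2, deg(g) = 1, so Bézout bound = 2.
Scan x ∈ F_11. For each x, list the y ∈ F_11 with f(x, y) ≡ 0 and those with g(x, y) ≡ 0 (mod 11); the common zeros in that column are the intersection.
  x = 0: f ≡ 0 at y ∈ {0, 4}; g ≡ 0 at y ∈ ∅; common: ∅.
  x = 1: f ≡ 0 at y ∈ ∅; g ≡ 0 at y ∈ ∅; common: ∅.
  x = 2: f ≡ 0 at y ∈ {2, 10}; g ≡ 0 at y ∈ ∅; common: ∅.
  x = 3: f ≡ 0 at y ∈ {7, 9}; g ≡ 0 at y ∈ ∅; common: ∅.
  x = 4: f ≡ 0 at y ∈ {3, 6}; g ≡ 0 at y ∈ ∅; common: ∅.
  x = 5: f ≡ 0 at y ∈ ∅; g ≡ 0 at y ∈ ∅; common: ∅.
  x = 6: f ≡ 0 at y ∈ {1, 5}; g ≡ 0 at y ∈ ∅; common: ∅.
  x = 7: f ≡ 0 at y ∈ ∅; g ≡ 0 at y ∈ {0, 1, 2, 3, 4, 5, 6, 7, 8, 9, 10}; common: ∅.
  x = 8: f ≡ 0 at y ∈ ∅; g ≡ 0 at y ∈ ∅; common: ∅.
  x = 9: f ≡ 0 at y ∈ ∅; g ≡ 0 at y ∈ ∅; common: ∅.
  x = 10: f ≡ 0 at y ∈ ∅; g ≡ 0 at y ∈ ∅; common: ∅.
Collecting: common zeros = ∅, so the count is 0.
Comparison with the Bézout bound: 0 ≤ 2 = deg(f)·deg(g), as expected for curves with no common component (the affine F_11-count falls short of the bound because intersections may lie at infinity, over extension fields, or carry multiplicity).


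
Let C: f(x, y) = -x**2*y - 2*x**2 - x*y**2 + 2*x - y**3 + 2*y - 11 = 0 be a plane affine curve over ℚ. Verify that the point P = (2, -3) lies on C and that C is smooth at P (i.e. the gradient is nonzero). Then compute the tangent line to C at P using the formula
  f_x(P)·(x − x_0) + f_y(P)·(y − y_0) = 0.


Tangent line at P: -3*x - 17*y - 45 = 0.

Step 1: f(2, -3) = 0, so P lies on C.
Step 2: partial derivatives
  f_x(x, y) = -2*x*y - 4*x - y**2 + 2, f_y(x, y) = -x**2 - 2*x*y - 3*y**2 + 2.
  f_x(P) = -3, f_y(P) = -17 (gradient nonzero, so P is smooth).
Step 3: tangent line at P: -3·(x − 2) + -17·(y − -3) = 0.
Expanding: -3*x - 17*y - 45 = 0.


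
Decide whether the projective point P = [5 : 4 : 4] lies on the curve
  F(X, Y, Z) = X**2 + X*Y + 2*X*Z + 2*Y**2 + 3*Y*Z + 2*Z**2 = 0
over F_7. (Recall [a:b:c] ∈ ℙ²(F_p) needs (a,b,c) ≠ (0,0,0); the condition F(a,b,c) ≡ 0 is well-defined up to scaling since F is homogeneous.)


F(5,4,4) ≡ 1 (mod 7); P is NOT on the curve.

Evaluate F(5, 4, 4) term-by-term (mod 7).
  X**2 ↦ 1·25·1·1 = 25
  X*Y ↦ 1·5·4·1 = 20
  2*X*Z ↦ 2·5·1·4 = 40
  2*Y**2 ↦ 2·1·16·1 = 32
  3*Y*Z ↦ 3·1·4·4 = 48
  2*Z**2 ↦ 2·1·1·16 = 32
Sum: F(5, 4, 4) = (25) + (20) + (40) + (32) + (48) + (32) = 197.
Reducing mod 7: 197 ≡ 1 (mod 7).
Since F(a, b, c) ≡ 1 ≠ 0 (mod 7), P does NOT lie on the curve.


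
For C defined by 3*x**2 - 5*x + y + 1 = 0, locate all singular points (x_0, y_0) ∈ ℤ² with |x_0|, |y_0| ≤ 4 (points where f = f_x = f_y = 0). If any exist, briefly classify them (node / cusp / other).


No singular points in the scanned grid; C is smooth there.

Compute partial derivatives:
  f_x = 6*x - 5.
  f_y = 1.
f_y = 1 is a nonzero constant, so f_y never vanishes: no point (x, y) can satisfy f = f_x = f_y = 0. In particular no (x, y) ∈ {−4, ..., 4}² is singular; the curve is smooth.


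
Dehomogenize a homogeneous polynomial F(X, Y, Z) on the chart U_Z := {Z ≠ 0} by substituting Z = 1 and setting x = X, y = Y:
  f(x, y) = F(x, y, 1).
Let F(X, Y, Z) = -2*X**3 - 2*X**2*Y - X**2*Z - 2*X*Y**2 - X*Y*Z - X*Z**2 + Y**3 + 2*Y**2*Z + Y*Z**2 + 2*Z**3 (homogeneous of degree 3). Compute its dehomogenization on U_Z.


f(x, y) = -2*x**3 - 2*x**2*y - x**2 - 2*x*y**2 - x*y - x + y**3 + 2*y**2 + y + 2

On U_Z we set Z = 1. Each monomial c·X^i·Y^j·Z^k in F becomes c·x^i·y^j·1^k = c·x^i·y^j.
Substituting Z = 1: F(X, Y, 1) = -2*x**3 - 2*x**2*y - x**2 - 2*x*y**2 - x*y - x + y**3 + 2*y**2 + y + 2.
Note: deg(f) ≤ deg(F) = 3; strict inequality happens when F is divisible by Z (lost terms).


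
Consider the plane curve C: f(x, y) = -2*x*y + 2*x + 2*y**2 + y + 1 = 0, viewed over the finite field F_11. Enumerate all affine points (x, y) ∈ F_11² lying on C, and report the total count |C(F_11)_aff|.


Affine F_11-points: {(0, 2), (0, 3), (5, 0), (5, 10), (7, 5), (7, 7), (8, 4), (8, 9), (9, 6), (9, 8)}; count = 10.

For each of the 121 pairs (x, y) ∈ F_11², evaluate f(x, y) mod 11. Record the zeros.
  x = 0: [0↦1, 1↦4, 2↦0, 3↦0, 4↦4, 5↦1, 6↦2, 7↦7, 8↦5, 9↦7, 10↦2]  zeros at y ∈ {2, 3}
  x = 1: [0↦3, 1↦4, 2↦9, 3↦7, 4↦9, 5↦4, 6↦3, 7↦6, 8↦2, 9↦2, 10↦6]  zeros at y ∈ ∅
  x = 2: [0↦5, 1↦4, 2↦7, 3↦3, 4↦3, 5↦7, 6↦4, 7↦5, 8↦10, 9↦8, 10↦10]  zeros at y ∈ ∅
  x = 3: [0↦7, 1↦4, 2↦5, 3↦10, 4↦8, 5↦10, 6↦5, 7↦4, 8↦7, 9↦3, 10↦3]  zeros at y ∈ ∅
  x = 4: [0↦9, 1↦4, 2↦3, 3↦6, 4↦2, 5↦2, 6↦6, 7↦3, 8↦4, 9↦9, 10↦7]  zeros at y ∈ ∅
  x = 5: [0↦0, 1↦4, 2↦1, 3↦2, 4↦7, 5↦5, 6↦7, 7↦2, 8↦1, 9↦4, 10↦0]  zeros at y ∈ {0, 10}
  x = 6: [0↦2, 1↦4, 2↦10, 3↦9, 4↦1, 5↦8, 6↦8, 7↦1, 8↦9, 9↦10, 10↦4]  zeros at y ∈ ∅
  x = 7: [0↦4, 1↦4, 2↦8, 3↦5, 4↦6, 5↦0, 6↦9, 7↦0, 8↦6, 9↦5, 10↦8]  zeros at y ∈ {5, 7}
  x = 8: [0↦6, 1↦4, 2↦6, 3↦1, 4↦0, 5↦3, 6↦10, 7↦10, 8↦3, 9↦0, 10↦1]  zeros at y ∈ {4, 9}
  x = 9: [0↦8, 1↦4, 2↦4, 3↦8, 4↦5, 5↦6, 6↦0, 7↦9, 8↦0, 9↦6, 10↦5]  zeros at y ∈ {6, 8}
  x = 10: [0↦10, 1↦4, 2↦2, 3↦4, 4↦10, 5↦9, 6↦1, 7↦8, 8↦8, 9↦1, 10↦9]  zeros at y ∈ ∅
Collecting zeros: affine points = {(0, 2), (0, 3), (5, 0), (5, 10), (7, 5), (7, 7), (8, 4), (8, 9), (9, 6), (9, 8)}.
Total count |C(F_11)_aff| = 10.


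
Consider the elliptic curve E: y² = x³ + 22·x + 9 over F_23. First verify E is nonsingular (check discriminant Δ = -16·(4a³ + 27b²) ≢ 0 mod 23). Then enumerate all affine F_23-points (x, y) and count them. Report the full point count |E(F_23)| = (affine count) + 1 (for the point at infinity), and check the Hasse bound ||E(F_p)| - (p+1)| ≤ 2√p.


Affine points = {(0, 3), (0, 20), (1, 3), (1, 20), (4, 0), (6, 9), (6, 14), (7, 0), (9, 4), (9, 19), (11, 8), (11, 15), (12, 0), (13, 10), (13, 13), (14, 5), (14, 18), (16, 8), (16, 15), (17, 11), (17, 12), (18, 2), (18, 21), (19, 8), (19, 15), (20, 10), (20, 13), (21, 7), (21, 16), (22, 3), (22, 20)}; affine count = 31; |E(F_23)| = 32.

Discriminant check: Δ ∝ 4a³ + 27b² = 4·22³ + 27·9² = 4·10648 + 27·81 ≡ 21 (mod 23). Nonzero ⇒ E is nonsingular.
For each x ∈ F_23, compute rhs = x³ + 22·x + 9 mod 23, then count y ∈ F_23 with y² ≡ rhs.
  x = 0: rhs = 9, matching y values: 3, 20 (2 points).
  x = 1: rhs = 9, matching y values: 3, 20 (2 points).
  x = 2: rhs = 15, matching y values: none (0 points).
  x = 3: rhs = 10, matching y values: none (0 points).
  x = 4: rhs = 0, matching y values: 0 (1 points).
  x = 5: rhs = 14, matching y values: none (0 points).
  x = 6: rhs = 12, matching y values: 9, 14 (2 points).
  x = 7: rhs = 0, matching y values: 0 (1 points).
  x = 8: rhs = 7, matching y values: none (0 points).
  x = 9: rhs = 16, matching y values: 4, 19 (2 points).
  x = 10: rhs = 10, matching y values: none (0 points).
  x = 11: rhs = 18, matching y values: 8, 15 (2 points).
  x = 12: rhs = 0, matching y values: 0 (1 points).
  x = 13: rhs = 8, matching y values: 10, 13 (2 points).
  x = 14: rhs = 2, matching y values: 5, 18 (2 points).
  x = 15: rhs = 11, matching y values: none (0 points).
  x = 16: rhs = 18, matching y values: 8, 15 (2 points).
  x = 17: rhs = 6, matching y values: 11, 12 (2 points).
  x = 18: rhs = 4, matching y values: 2, 21 (2 points).
  x = 19: rhs = 18, matching y values: 8, 15 (2 points).
  x = 20: rhs = 8, matching y values: 10, 13 (2 points).
  x = 21: rhs = 3, matching y values: 7, 16 (2 points).
  x = 22: rhs = 9, matching y values: 3, 20 (2 points).
Total affine count: 31.
Full point count |E(F_23)| = 31 + 1 = 32.
Hasse bound: |32 − (23+1)| = |8| = 8 ≤ 2√23 ≈ 9.5917 ✓.


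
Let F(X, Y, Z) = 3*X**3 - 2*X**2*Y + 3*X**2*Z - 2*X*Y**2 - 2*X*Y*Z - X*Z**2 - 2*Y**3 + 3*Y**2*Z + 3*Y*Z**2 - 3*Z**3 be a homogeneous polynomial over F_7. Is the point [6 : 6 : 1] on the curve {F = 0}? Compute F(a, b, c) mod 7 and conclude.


F(6,6,1) ≡ 2 (mod 7); P is NOT on the curve.

Evaluate F(6, 6, 1) term-by-term (mod 7).
  3*X**3 ↦ 3·216·1·1 = 648
  -2*X**2*Y ↦ -2·36·6·1 = -432
  3*X**2*Z ↦ 3·36·1·1 = 108
  -2*X*Y**2 ↦ -2·6·36·1 = -432
  -2*X*Y*Z ↦ -2·6·6·1 = -72
  -X*Z**2 ↦ -1·6·1·1 = -6
  -2*Y**3 ↦ -2·1·216·1 = -432
  3*Y**2*Z ↦ 3·1·36·1 = 108
  3*Y*Z**2 ↦ 3·1·6·1 = 18
  -3*Z**3 ↦ -3·1·1·1 = -3
Sum: F(6, 6, 1) = (648) + (-432) + (108) + (-432) + (-72) + (-6) + (-432) + (108) + (18) + (-3) = -495.
Reducing mod 7: -495 ≡ 2 (mod 7).
Since F(a, b, c) ≡ 2 ≠ 0 (mod 7), P does NOT lie on the curve.


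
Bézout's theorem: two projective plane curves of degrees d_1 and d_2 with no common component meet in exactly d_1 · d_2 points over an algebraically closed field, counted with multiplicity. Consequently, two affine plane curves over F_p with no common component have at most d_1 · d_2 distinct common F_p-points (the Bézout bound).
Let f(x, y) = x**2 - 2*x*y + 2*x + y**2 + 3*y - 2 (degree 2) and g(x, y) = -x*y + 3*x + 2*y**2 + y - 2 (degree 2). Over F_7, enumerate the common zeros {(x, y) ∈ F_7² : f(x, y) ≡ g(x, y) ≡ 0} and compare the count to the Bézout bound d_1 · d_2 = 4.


Common zeros: ∅; count = 0; Bézout bound = 4.

deg(f) = 2, deg(g) = 2, so Bézout bound = 4.
Scan x ∈ F_7. For each x, list the y ∈ F_7 with f(x, y) ≡ 0 and those with g(x, y) ≡ 0 (mod 7); the common zeros in that column are the intersection.
  x = 0: f ≡ 0 at y ∈ ∅; g ≡ 0 at y ∈ ∅; common: ∅.
  x = 1: f ≡ 0 at y ∈ {2, 4}; g ≡ 0 at y ∈ ∅; common: ∅.
  x = 2: f ≡ 0 at y ∈ ∅; g ≡ 0 at y ∈ {5, 6}; common: ∅.
  x = 3: f ≡ 0 at y ∈ ∅; g ≡ 0 at y ∈ {0, 1}; common: ∅.
  x = 4: f ≡ 0 at y ∈ {6}; g ≡ 0 at y ∈ ∅; common: ∅.
  x = 5: f ≡ 0 at y ∈ {3, 4}; g ≡ 0 at y ∈ ∅; common: ∅.
  x = 6: f ≡ 0 at y ∈ {3, 6}; g ≡ 0 at y ∈ {2, 4}; common: ∅.
Collecting: common zeros = ∅, so the count is 0.
Comparison with the Bézout bound: 0 ≤ 4 = deg(f)·deg(g), as expected for curves with no common component (the affine F_7-count falls short of the bound because intersections may lie at infinity, over extension fields, or carry multiplicity).


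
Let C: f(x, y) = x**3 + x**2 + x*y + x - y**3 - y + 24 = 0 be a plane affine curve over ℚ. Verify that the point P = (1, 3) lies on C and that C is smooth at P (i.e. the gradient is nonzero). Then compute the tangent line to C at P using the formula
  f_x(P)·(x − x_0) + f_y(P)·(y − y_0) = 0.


Tangent line at P: 9*x - 27*y + 72 = 0.

Step 1: f(1, 3) = 0, so P lies on C.
Step 2: partial derivatives
  f_x(x, y) = 3*x**2 + 2*x + y + 1, f_y(x, y) = x - 3*y**2 - 1.
  f_x(P) = 9, f_y(P) = -27 (gradient nonzero, so P is smooth).
Step 3: tangent line at P: 9·(x − 1) + -27·(y − 3) = 0.
Expanding: 9*x - 27*y + 72 = 0.


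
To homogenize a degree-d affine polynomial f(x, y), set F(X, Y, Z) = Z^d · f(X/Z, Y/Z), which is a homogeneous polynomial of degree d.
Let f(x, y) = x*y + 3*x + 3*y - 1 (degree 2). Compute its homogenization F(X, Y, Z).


F(X, Y, Z) = X*Y + 3*X*Z + 3*Y*Z - Z**2

deg(f) = 2.
Substitute x = X/Z, y = Y/Z into f, then multiply by Z^2.
  monomial 1·x^1·y^1 ↦ 1·X^1·Y^1·Z^0.
  monomial 3·x^1·y^0 ↦ 3·X^1·Y^0·Z^1.
  monomial 3·x^0·y^1 ↦ 3·X^0·Y^1·Z^1.
  monomial -1·x^0·y^0 ↦ -1·X^0·Y^0·Z^2.
Collecting: F(X, Y, Z) = X*Y + 3*X*Z + 3*Y*Z - Z**2.


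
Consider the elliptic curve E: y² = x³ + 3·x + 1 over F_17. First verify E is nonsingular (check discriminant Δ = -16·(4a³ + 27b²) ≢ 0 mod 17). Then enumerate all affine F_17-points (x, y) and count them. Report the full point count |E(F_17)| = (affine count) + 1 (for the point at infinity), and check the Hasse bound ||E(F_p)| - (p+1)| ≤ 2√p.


Affine points = {(0, 1), (0, 16), (2, 7), (2, 10), (4, 3), (4, 14), (7, 5), (7, 12), (9, 3), (9, 14), (14, 4), (14, 13), (15, 2), (15, 15)}; affine count = 14; |E(F_17)| = 15.

Discriminant check: Δ ∝ 4a³ + 27b² = 4·3³ + 27·1² = 4·27 + 27·1 ≡ 16 (mod 17). Nonzero ⇒ E is nonsingular.
For each x ∈ F_17, compute rhs = x³ + 3·x + 1 mod 17, then count y ∈ F_17 with y² ≡ rhs.
  x = 0: rhs = 1, matching y values: 1, 16 (2 points).
  x = 1: rhs = 5, matching y values: none (0 points).
  x = 2: rhs = 15, matching y values: 7, 10 (2 points).
  x = 3: rhs = 3, matching y values: none (0 points).
  x = 4: rhs = 9, matching y values: 3, 14 (2 points).
  x = 5: rhs = 5, matching y values: none (0 points).
  x = 6: rhs = 14, matching y values: none (0 points).
  x = 7: rhs = 8, matching y values: 5, 12 (2 points).
  x = 8: rhs = 10, matching y values: none (0 points).
  x = 9: rhs = 9, matching y values: 3, 14 (2 points).
  x = 10: rhs = 11, matching y values: none (0 points).
  x = 11: rhs = 5, matching y values: none (0 points).
  x = 12: rhs = 14, matching y values: none (0 points).
  x = 13: rhs = 10, matching y values: none (0 points).
  x = 14: rhs = 16, matching y values: 4, 13 (2 points).
  x = 15: rhs = 4, matching y values: 2, 15 (2 points).
  x = 16: rhs = 14, matching y values: none (0 points).
Total affine count: 14.
Full point count |E(F_17)| = 14 + 1 = 15.
Hasse bound: |15 − (17+1)| = |-3| = 3 ≤ 2√17 ≈ 8.2462 ✓.


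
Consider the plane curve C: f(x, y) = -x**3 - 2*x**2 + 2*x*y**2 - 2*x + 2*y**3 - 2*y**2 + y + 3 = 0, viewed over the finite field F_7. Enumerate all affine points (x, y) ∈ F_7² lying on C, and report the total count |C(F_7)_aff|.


Affine F_7-points: {(0, 3), (2, 4), (3, 2), (4, 6), (5, 0), (5, 5)}; count = 6.

For each of the 49 pairs (x, y) ∈ F_7², evaluate f(x, y) mod 7. Record the zeros.
  x = 0: [0↦3, 1↦4, 2↦6, 3↦0, 4↦5, 5↦5, 6↦5]  zeros at y ∈ {3}
  x = 1: [0↦5, 1↦1, 2↦2, 3↦6, 4↦4, 5↦1, 6↦2]  zeros at y ∈ ∅
  x = 2: [0↦4, 1↦2, 2↦2, 3↦2, 4↦0, 5↦1, 6↦3]  zeros at y ∈ {4}
  x = 3: [0↦1, 1↦1, 2↦0, 3↦3, 4↦1, 5↦6, 6↦2]  zeros at y ∈ {2}
  x = 4: [0↦4, 1↦6, 2↦4, 3↦3, 4↦1, 5↦3, 6↦0]  zeros at y ∈ {6}
  x = 5: [0↦0, 1↦4, 2↦1, 3↦3, 4↦1, 5↦0, 6↦5]  zeros at y ∈ {0, 5}
  x = 6: [0↦4, 1↦3, 2↦6, 3↦4, 4↦2, 5↦5, 6↦4]  zeros at y ∈ ∅
Collecting zeros: affine points = {(0, 3), (2, 4), (3, 2), (4, 6), (5, 0), (5, 5)}.
Total count |C(F_7)_aff| = 6.


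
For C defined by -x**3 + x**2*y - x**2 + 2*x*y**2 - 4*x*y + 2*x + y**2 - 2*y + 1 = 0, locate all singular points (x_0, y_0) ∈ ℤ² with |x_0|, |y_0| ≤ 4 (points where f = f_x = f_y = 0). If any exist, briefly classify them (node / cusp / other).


Singular points: {(0, 1)}; classification: cusp.

Compute partial derivatives:
  f_x = -3*x**2 + 2*x*y - 2*x + 2*y**2 - 4*y + 2.
  f_y = x**2 + 4*x*y - 4*x + 2*y - 2.
Scan x_0 ∈ {−4, ..., 4}. For each x_0, f_y(x_0, y) is a polynomial in y; find its integer roots y ∈ {−4, ..., 4}, then test f_x and f at those candidates.
  x = -4: f_y(-4, y) = 30 - 14*y; no integer root y with |y| ≤ 4.
  x = -3: f_y(-3, y) = 19 - 10*y; no integer root y with |y| ≤ 4.
  x = -2: f_y(-2, y) = 10 - 6*y; no integer root y with |y| ≤ 4.
  x = -1: f_y(-1, y) = 3 - 2*y; no integer root y with |y| ≤ 4.
  x = 0: f_y(0, y) = 2*y - 2; vanishes at y ∈ {1}. (0, 1): f_x = 0, f = 0 — SINGULAR.
  x = 1: f_y(1, y) = 6*y - 5; no integer root y with |y| ≤ 4.
  x = 2: f_y(2, y) = 10*y - 6; no integer root y with |y| ≤ 4.
  x = 3: f_y(3, y) = 14*y - 5; no integer root y with |y| ≤ 4.
  x = 4: f_y(4, y) = 18*y - 2; no integer root y with |y| ≤ 4.
Only singular point on the grid: (0, 1).
Classify: substitute x = 0 + u, y = 1 + v and expand: f = -u**3 + u**2*v + 2*u*v**2 + v**2.
No constant or linear terms (consistent with a singular point). Quadratic part: v**2. Cubic part: -u**3 + u**2*v + 2*u*v**2.
The quadratic part v**2 is a perfect square, so there is a single (double) tangent line v = 0, i.e. y = 1. Restricting the cubic part to that line (v = 0) leaves -u**3 ≠ 0, so f is not divisible by v and the branch is v² ≈ u**3 to lowest order — this is a cusp.
Classification: cusp.


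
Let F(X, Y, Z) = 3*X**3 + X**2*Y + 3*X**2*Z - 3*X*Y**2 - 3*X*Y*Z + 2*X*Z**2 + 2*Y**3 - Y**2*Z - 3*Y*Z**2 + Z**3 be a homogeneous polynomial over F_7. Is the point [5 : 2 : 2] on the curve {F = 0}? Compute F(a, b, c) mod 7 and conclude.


F(5,2,2) ≡ 4 (mod 7); P is NOT on the curve.

Evaluate F(5, 2, 2) term-by-term (mod 7).
  3*X**3 ↦ 3·125·1·1 = 375
  X**2*Y ↦ 1·25·2·1 = 50
  3*X**2*Z ↦ 3·25·1·2 = 150
  -3*X*Y**2 ↦ -3·5·4·1 = -60
  -3*X*Y*Z ↦ -3·5·2·2 = -60
  2*X*Z**2 ↦ 2·5·1·4 = 40
  2*Y**3 ↦ 2·1·8·1 = 16
  -Y**2*Z ↦ -1·1·4·2 = -8
  -3*Y*Z**2 ↦ -3·1·2·4 = -24
  Z**3 ↦ 1·1·1·8 = 8
Sum: F(5, 2, 2) = (375) + (50) + (150) + (-60) + (-60) + (40) + (16) + (-8) + (-24) + (8) = 487.
Reducing mod 7: 487 ≡ 4 (mod 7).
Since F(a, b, c) ≡ 4 ≠ 0 (mod 7), P does NOT lie on the curve.


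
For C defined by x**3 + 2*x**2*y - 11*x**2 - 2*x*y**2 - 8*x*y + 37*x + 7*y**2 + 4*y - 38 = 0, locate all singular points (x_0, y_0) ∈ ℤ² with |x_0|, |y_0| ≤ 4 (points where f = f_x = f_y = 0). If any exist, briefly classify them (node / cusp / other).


Singular points: {(3, 1)}; classification: cusp.

Compute partial derivatives:
  f_x = 3*x**2 + 4*x*y - 22*x - 2*y**2 - 8*y + 37.
  f_y = 2*x**2 - 4*x*y - 8*x + 14*y + 4.
Scan x_0 ∈ {−4, ..., 4}. For each x_0, f_y(x_0, y) is a polynomial in y; find its integer roots y ∈ {−4, ..., 4}, then test f_x and f at those candidates.
  x = -4: f_y(-4, y) = 30*y + 68; no integer root y with |y| ≤ 4.
  x = -3: f_y(-3, y) = 26*y + 46; no integer root y with |y| ≤ 4.
  x = -2: f_y(-2, y) = 22*y + 28; no integer root y with |y| ≤ 4.
  x = -1: f_y(-1, y) = 18*y + 14; no integer root y with |y| ≤ 4.
  x = 0: f_y(0, y) = 14*y + 4; no integer root y with |y| ≤ 4.
  x = 1: f_y(1, y) = 10*y - 2; no integer root y with |y| ≤ 4.
  x = 2: f_y(2, y) = 6*y - 4; no integer root y with |y| ≤ 4.
  x = 3: f_y(3, y) = 2*y - 2; vanishes at y ∈ {1}. (3, 1): f_x = 0, f = 0 — SINGULAR.
  x = 4: f_y(4, y) = 4 - 2*y; vanishes at y ∈ {2}. (4, 2): f_x = 5 ≠ 0.
Only singular point on the grid: (3, 1).
Classify: substitute x = 3 + u, y = 1 + v and expand: f = u**3 + 2*u**2*v - 2*u*v**2 + v**2.
No constant or linear terms (consistent with a singular point). Quadratic part: v**2. Cubic part: u**3 + 2*u**2*v - 2*u*v**2.
The quadratic part v**2 is a perfect square, so there is a single (double) tangent line v = 0, i.e. y = 1. Restricting the cubic part to that line (v = 0) leaves u**3 ≠ 0, so f is not divisible by v and the branch is v² ≈ -u**3 to lowest order — this is a cusp.
Classification: cusp.


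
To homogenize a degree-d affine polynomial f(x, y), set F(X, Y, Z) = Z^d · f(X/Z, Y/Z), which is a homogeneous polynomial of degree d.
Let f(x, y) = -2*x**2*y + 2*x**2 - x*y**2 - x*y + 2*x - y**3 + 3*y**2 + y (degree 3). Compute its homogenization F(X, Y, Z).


F(X, Y, Z) = -2*X**2*Y + 2*X**2*Z - X*Y**2 - X*Y*Z + 2*X*Z**2 - Y**3 + 3*Y**2*Z + Y*Z**2

deg(f) = 3.
Substitute x = X/Z, y = Y/Z into f, then multiply by Z^3.
  monomial -2·x^2·y^1 ↦ -2·X^2·Y^1·Z^0.
  monomial 2·x^2·y^0 ↦ 2·X^2·Y^0·Z^1.
  monomial -1·x^1·y^2 ↦ -1·X^1·Y^2·Z^0.
  monomial -1·x^1·y^1 ↦ -1·X^1·Y^1·Z^1.
  monomial 2·x^1·y^0 ↦ 2·X^1·Y^0·Z^2.
  monomial -1·x^0·y^3 ↦ -1·X^0·Y^3·Z^0.
  monomial 3·x^0·y^2 ↦ 3·X^0·Y^2·Z^1.
  monomial 1·x^0·y^1 ↦ 1·X^0·Y^1·Z^2.
Collecting: F(X, Y, Z) = -2*X**2*Y + 2*X**2*Z - X*Y**2 - X*Y*Z + 2*X*Z**2 - Y**3 + 3*Y**2*Z + Y*Z**2.
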